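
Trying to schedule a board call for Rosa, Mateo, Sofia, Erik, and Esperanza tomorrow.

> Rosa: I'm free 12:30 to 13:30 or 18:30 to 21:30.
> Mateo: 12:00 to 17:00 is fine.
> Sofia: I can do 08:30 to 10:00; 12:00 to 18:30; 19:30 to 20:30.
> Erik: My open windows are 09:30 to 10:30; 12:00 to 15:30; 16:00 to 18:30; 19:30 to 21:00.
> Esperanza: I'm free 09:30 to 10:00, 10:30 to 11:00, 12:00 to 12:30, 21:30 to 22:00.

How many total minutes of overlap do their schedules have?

0

Rosa ∩ Mateo: 12:30-13:30.
Rosa ∩ Mateo ∩ Sofia: 12:30-13:30.
Rosa ∩ Mateo ∩ Sofia ∩ Erik: 12:30-13:30.
Rosa ∩ Mateo ∩ Sofia ∩ Erik ∩ Esperanza: ∅.
There is no time when everyone is free.
There is no common window, so the total is 0 minutes.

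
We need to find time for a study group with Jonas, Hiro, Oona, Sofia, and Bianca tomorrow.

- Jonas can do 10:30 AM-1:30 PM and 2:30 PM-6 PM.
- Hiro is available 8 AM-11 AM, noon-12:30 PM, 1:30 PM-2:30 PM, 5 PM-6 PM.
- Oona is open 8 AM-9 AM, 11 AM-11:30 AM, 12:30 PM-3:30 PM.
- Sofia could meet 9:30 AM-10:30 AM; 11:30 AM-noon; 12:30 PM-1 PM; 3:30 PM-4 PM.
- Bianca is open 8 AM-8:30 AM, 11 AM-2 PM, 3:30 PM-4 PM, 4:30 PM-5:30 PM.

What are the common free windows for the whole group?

none

Jonas ∩ Hiro: 10:30-11:00, 12:00-12:30, 17:00-18:00.
Jonas ∩ Hiro ∩ Oona: ∅.
Jonas ∩ Hiro ∩ Oona ∩ Sofia: ∅.
Jonas ∩ Hiro ∩ Oona ∩ Sofia ∩ Bianca: ∅.
There is no time when everyone is free.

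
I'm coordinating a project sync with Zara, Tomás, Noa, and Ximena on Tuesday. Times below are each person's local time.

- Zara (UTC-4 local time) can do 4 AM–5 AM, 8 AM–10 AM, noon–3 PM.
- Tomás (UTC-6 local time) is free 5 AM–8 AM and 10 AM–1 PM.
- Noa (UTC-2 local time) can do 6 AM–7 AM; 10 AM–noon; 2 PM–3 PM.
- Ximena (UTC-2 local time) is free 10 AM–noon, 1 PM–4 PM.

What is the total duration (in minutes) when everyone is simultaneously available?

Zara in UTC: 08:00-09:00, 12:00-14:00, 16:00-19:00 (add 4h to convert from UTC-4).
Tomás in UTC: 11:00-14:00, 16:00-19:00 (add 6h to convert from UTC-6).
Noa in UTC: 08:00-09:00, 12:00-14:00, 16:00-17:00 (add 2h to convert from UTC-2).
Ximena in UTC: 12:00-14:00, 15:00-18:00 (add 2h to convert from UTC-2).
Zara ∩ Tomás: 12:00-14:00, 16:00-19:00.
Zara ∩ Tomás ∩ Noa: 12:00-14:00, 16:00-17:00.
Zara ∩ Tomás ∩ Noa ∩ Ximena: 12:00-14:00, 16:00-17:00.
Summing the common windows: 120 + 60 = 180 minutes.

180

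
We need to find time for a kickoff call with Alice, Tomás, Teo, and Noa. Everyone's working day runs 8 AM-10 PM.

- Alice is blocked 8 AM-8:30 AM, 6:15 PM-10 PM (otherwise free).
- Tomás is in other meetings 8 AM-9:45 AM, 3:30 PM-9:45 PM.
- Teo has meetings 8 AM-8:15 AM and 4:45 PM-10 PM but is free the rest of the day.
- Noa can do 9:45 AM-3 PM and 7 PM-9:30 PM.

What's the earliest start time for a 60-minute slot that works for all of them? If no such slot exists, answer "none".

Alice free: 08:30-18:15 (invert busy blocks within the working day).
Tomás free: 09:45-15:30, 21:45-22:00 (invert busy blocks within the working day).
Teo free: 08:15-16:45 (invert busy blocks within the working day).
Noa free: 09:45-15:00, 19:00-21:30.
Alice ∩ Tomás: 09:45-15:30.
Alice ∩ Tomás ∩ Teo: 09:45-15:30.
Alice ∩ Tomás ∩ Teo ∩ Noa: 09:45-15:00.
The first common window of at least 60 minutes is 09:45-15:00, so the earliest start is 09:45.

09:45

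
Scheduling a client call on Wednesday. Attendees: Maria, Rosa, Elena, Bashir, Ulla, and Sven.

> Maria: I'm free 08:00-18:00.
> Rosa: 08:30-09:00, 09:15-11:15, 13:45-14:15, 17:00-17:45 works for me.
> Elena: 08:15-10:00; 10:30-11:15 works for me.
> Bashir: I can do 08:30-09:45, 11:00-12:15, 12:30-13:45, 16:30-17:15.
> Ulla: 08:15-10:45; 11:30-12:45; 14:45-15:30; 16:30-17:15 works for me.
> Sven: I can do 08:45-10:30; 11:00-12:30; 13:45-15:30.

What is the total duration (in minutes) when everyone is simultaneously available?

Maria ∩ Rosa: 08:30-09:00, 09:15-11:15, 13:45-14:15, 17:00-17:45.
Maria ∩ Rosa ∩ Elena: 08:30-09:00, 09:15-10:00, 10:30-11:15.
Maria ∩ Rosa ∩ Elena ∩ Bashir: 08:30-09:00, 09:15-09:45, 11:00-11:15.
Maria ∩ Rosa ∩ Elena ∩ Bashir ∩ Ulla: 08:30-09:00, 09:15-09:45.
Maria ∩ Rosa ∩ Elena ∩ Bashir ∩ Ulla ∩ Sven: 08:45-09:00, 09:15-09:45.
So the common availability across everyone is 08:45-09:00, 09:15-09:45.
Summing the common windows: 15 + 30 = 45 minutes.

45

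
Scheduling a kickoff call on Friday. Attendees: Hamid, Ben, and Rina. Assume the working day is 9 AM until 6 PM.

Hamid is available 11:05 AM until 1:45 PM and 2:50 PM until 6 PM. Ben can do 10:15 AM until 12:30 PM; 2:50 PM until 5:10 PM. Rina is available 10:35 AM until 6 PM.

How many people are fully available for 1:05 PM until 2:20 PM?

1

Rina can make the full 13:05-14:20 slot — that's 1.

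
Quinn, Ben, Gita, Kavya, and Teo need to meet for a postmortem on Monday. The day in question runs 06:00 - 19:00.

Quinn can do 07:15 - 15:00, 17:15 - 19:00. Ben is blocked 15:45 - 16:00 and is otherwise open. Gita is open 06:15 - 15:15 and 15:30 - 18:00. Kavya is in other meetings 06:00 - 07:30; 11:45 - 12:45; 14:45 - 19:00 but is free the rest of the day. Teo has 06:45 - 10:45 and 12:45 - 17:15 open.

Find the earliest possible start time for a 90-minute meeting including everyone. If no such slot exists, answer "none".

Quinn free: 07:15-15:00, 17:15-19:00.
Ben free: 06:00-15:45, 16:00-19:00 (invert busy blocks within the working day).
Gita free: 06:15-15:15, 15:30-18:00.
Kavya free: 07:30-11:45, 12:45-14:45 (invert busy blocks within the working day).
Teo free: 06:45-10:45, 12:45-17:15.
Quinn ∩ Ben: 07:15-15:00, 17:15-19:00.
Quinn ∩ Ben ∩ Gita: 07:15-15:00, 17:15-18:00.
Quinn ∩ Ben ∩ Gita ∩ Kavya: 07:30-11:45, 12:45-14:45.
Quinn ∩ Ben ∩ Gita ∩ Kavya ∩ Teo: 07:30-10:45, 12:45-14:45.
So the common availability across everyone is 07:30-10:45, 12:45-14:45.
The first common window of at least 90 minutes is 07:30-10:45, so the earliest start is 07:30.

07:30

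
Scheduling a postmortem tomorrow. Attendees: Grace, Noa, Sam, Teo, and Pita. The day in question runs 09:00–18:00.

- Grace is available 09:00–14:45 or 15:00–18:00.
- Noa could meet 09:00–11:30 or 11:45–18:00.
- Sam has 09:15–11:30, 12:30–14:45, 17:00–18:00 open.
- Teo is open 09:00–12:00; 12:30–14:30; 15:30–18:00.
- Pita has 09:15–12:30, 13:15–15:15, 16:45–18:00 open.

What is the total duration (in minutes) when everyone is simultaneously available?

Grace ∩ Noa: 09:00-11:30, 11:45-14:45, 15:00-18:00.
Grace ∩ Noa ∩ Sam: 09:15-11:30, 12:30-14:45, 17:00-18:00.
Grace ∩ Noa ∩ Sam ∩ Teo: 09:15-11:30, 12:30-14:30, 17:00-18:00.
Grace ∩ Noa ∩ Sam ∩ Teo ∩ Pita: 09:15-11:30, 13:15-14:30, 17:00-18:00.
So the common availability across everyone is 09:15-11:30, 13:15-14:30, 17:00-18:00.
Summing the common windows: 135 + 75 + 60 = 270 minutes.

270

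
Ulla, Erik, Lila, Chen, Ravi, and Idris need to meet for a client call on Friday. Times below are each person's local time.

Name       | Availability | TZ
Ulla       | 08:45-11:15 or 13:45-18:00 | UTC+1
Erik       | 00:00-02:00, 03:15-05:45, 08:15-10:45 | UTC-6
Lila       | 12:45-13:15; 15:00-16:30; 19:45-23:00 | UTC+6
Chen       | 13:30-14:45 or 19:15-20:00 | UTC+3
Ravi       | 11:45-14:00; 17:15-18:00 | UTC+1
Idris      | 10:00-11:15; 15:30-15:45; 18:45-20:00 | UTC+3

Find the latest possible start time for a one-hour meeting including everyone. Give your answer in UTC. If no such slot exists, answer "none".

Ulla in UTC: 07:45-10:15, 12:45-17:00 (subtract 1h to convert from UTC+1).
Erik in UTC: 06:00-08:00, 09:15-11:45, 14:15-16:45 (add 6h to convert from UTC-6).
Lila in UTC: 06:45-07:15, 09:00-10:30, 13:45-17:00 (subtract 6h to convert from UTC+6).
Chen in UTC: 10:30-11:45, 16:15-17:00 (subtract 3h to convert from UTC+3).
Ravi in UTC: 10:45-13:00, 16:15-17:00 (subtract 1h to convert from UTC+1).
Idris in UTC: 07:00-08:15, 12:30-12:45, 15:45-17:00 (subtract 3h to convert from UTC+3).
Ulla ∩ Erik: 07:45-08:00, 09:15-10:15, 14:15-16:45.
Ulla ∩ Erik ∩ Lila: 09:15-10:15, 14:15-16:45.
Ulla ∩ Erik ∩ Lila ∩ Chen: 16:15-16:45.
Ulla ∩ Erik ∩ Lila ∩ Chen ∩ Ravi: 16:15-16:45.
Ulla ∩ Erik ∩ Lila ∩ Chen ∩ Ravi ∩ Idris: 16:15-16:45.
No common window is at least 60 minutes long.

none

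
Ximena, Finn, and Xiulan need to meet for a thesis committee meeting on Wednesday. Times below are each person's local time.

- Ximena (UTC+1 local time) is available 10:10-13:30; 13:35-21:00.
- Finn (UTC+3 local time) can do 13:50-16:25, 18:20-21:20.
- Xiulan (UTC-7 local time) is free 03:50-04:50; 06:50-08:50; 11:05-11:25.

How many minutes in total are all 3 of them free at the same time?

Ximena in UTC: 09:10-12:30, 12:35-20:00 (subtract 1h to convert from UTC+1).
Finn in UTC: 10:50-13:25, 15:20-18:20 (subtract 3h to convert from UTC+3).
Xiulan in UTC: 10:50-11:50, 13:50-15:50, 18:05-18:25 (add 7h to convert from UTC-7).
Ximena ∩ Finn: 10:50-12:30, 12:35-13:25, 15:20-18:20.
Ximena ∩ Finn ∩ Xiulan: 10:50-11:50, 15:20-15:50, 18:05-18:20.
So the common availability across everyone is 10:50-11:50, 15:20-15:50, 18:05-18:20.
Summing the common windows: 60 + 30 + 15 = 105 minutes.

105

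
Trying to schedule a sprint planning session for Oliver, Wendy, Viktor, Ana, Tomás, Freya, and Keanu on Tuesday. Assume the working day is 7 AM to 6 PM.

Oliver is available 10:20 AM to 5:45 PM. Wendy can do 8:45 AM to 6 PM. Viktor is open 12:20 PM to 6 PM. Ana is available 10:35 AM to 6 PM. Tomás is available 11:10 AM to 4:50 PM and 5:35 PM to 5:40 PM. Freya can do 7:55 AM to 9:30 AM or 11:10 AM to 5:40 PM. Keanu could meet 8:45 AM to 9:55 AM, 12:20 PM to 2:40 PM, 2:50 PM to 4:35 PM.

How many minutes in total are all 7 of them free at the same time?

245

Oliver ∩ Wendy: 10:20-17:45.
Oliver ∩ Wendy ∩ Viktor: 12:20-17:45.
Oliver ∩ Wendy ∩ Viktor ∩ Ana: 12:20-17:45.
Oliver ∩ Wendy ∩ Viktor ∩ Ana ∩ Tomás: 12:20-16:50, 17:35-17:40.
Oliver ∩ Wendy ∩ Viktor ∩ Ana ∩ Tomás ∩ Freya: 12:20-16:50, 17:35-17:40.
Oliver ∩ Wendy ∩ Viktor ∩ Ana ∩ Tomás ∩ Freya ∩ Keanu: 12:20-14:40, 14:50-16:35.
Summing the common windows: 140 + 105 = 245 minutes.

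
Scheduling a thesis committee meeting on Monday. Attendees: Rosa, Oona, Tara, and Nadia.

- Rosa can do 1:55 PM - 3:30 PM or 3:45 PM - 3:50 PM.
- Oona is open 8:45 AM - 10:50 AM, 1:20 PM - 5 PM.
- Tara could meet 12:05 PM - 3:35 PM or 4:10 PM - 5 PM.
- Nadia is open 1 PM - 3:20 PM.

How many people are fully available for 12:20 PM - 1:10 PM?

1

Tara can make the full 12:20-13:10 slot — that's 1.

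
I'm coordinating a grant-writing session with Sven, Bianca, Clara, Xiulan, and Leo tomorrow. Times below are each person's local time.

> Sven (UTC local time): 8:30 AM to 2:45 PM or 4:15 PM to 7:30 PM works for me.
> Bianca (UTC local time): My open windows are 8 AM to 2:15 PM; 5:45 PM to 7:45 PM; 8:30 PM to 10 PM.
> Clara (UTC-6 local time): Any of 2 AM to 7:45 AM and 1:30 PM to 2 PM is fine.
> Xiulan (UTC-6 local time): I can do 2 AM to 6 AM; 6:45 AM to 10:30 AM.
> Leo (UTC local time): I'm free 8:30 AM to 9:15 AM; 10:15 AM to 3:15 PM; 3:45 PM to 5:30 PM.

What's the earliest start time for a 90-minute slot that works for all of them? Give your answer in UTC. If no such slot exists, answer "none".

Sven in UTC: 08:30-14:45, 16:15-19:30.
Bianca in UTC: 08:00-14:15, 17:45-19:45, 20:30-22:00.
Clara in UTC: 08:00-13:45, 19:30-20:00 (add 6h to convert from UTC-6).
Xiulan in UTC: 08:00-12:00, 12:45-16:30 (add 6h to convert from UTC-6).
Leo in UTC: 08:30-09:15, 10:15-15:15, 15:45-17:30.
Sven ∩ Bianca: 08:30-14:15, 17:45-19:30.
Sven ∩ Bianca ∩ Clara: 08:30-13:45.
Sven ∩ Bianca ∩ Clara ∩ Xiulan: 08:30-12:00, 12:45-13:45.
Sven ∩ Bianca ∩ Clara ∩ Xiulan ∩ Leo: 08:30-09:15, 10:15-12:00, 12:45-13:45.
Those are the intersection windows.
The first common window of at least 90 minutes is 10:15-12:00, so the earliest start is 10:15.

10:15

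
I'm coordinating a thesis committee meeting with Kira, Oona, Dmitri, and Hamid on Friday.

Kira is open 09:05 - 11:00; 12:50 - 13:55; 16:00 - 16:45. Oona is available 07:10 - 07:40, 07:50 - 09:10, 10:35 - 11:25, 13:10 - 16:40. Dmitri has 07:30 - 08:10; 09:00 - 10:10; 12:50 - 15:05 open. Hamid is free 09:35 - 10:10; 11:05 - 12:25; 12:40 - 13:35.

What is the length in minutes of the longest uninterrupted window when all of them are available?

Kira ∩ Oona: 09:05-09:10, 10:35-11:00, 13:10-13:55, 16:00-16:40.
Kira ∩ Oona ∩ Dmitri: 09:05-09:10, 13:10-13:55.
Kira ∩ Oona ∩ Dmitri ∩ Hamid: 13:10-13:35.
The longest is 13:10-13:35 at 25 minutes.

25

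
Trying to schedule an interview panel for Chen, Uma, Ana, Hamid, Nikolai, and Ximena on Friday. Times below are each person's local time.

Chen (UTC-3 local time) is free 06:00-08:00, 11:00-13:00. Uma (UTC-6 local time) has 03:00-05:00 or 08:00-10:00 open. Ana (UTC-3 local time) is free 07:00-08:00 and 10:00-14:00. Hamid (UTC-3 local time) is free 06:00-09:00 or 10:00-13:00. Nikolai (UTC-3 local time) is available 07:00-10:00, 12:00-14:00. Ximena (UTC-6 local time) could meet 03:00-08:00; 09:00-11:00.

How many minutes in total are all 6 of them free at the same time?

120

Chen in UTC: 09:00-11:00, 14:00-16:00 (add 3h to convert from UTC-3).
Uma in UTC: 09:00-11:00, 14:00-16:00 (add 6h to convert from UTC-6).
Ana in UTC: 10:00-11:00, 13:00-17:00 (add 3h to convert from UTC-3).
Hamid in UTC: 09:00-12:00, 13:00-16:00 (add 3h to convert from UTC-3).
Nikolai in UTC: 10:00-13:00, 15:00-17:00 (add 3h to convert from UTC-3).
Ximena in UTC: 09:00-14:00, 15:00-17:00 (add 6h to convert from UTC-6).
Chen ∩ Uma: 09:00-11:00, 14:00-16:00.
Chen ∩ Uma ∩ Ana: 10:00-11:00, 14:00-16:00.
Chen ∩ Uma ∩ Ana ∩ Hamid: 10:00-11:00, 14:00-16:00.
Chen ∩ Uma ∩ Ana ∩ Hamid ∩ Nikolai: 10:00-11:00, 15:00-16:00.
Chen ∩ Uma ∩ Ana ∩ Hamid ∩ Nikolai ∩ Ximena: 10:00-11:00, 15:00-16:00.
So the common availability across everyone is 10:00-11:00, 15:00-16:00.
Summing the common windows: 60 + 60 = 120 minutes.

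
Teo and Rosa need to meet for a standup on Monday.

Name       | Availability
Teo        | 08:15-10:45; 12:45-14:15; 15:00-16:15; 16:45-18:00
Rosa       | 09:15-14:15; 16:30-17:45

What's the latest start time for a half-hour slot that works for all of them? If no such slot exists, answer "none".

Teo ∩ Rosa: 09:15-10:45, 12:45-14:15, 16:45-17:45.
The last common window of at least 30 minutes is 16:45-17:45; a 30-minute meeting can start as late as 17:15 and still end by 17:45.

17:15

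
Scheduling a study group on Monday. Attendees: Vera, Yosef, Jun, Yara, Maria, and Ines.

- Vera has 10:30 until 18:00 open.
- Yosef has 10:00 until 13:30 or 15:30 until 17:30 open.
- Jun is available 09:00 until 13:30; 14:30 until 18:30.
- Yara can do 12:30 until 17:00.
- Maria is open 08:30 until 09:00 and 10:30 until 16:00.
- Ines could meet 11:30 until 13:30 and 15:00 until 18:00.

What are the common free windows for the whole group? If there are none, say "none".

12:30-13:30, 15:30-16:00

Vera ∩ Yosef: 10:30-13:30, 15:30-17:30.
Vera ∩ Yosef ∩ Jun: 10:30-13:30, 15:30-17:30.
Vera ∩ Yosef ∩ Jun ∩ Yara: 12:30-13:30, 15:30-17:00.
Vera ∩ Yosef ∩ Jun ∩ Yara ∩ Maria: 12:30-13:30, 15:30-16:00.
Vera ∩ Yosef ∩ Jun ∩ Yara ∩ Maria ∩ Ines: 12:30-13:30, 15:30-16:00.
So the common availability across everyone is 12:30-13:30, 15:30-16:00.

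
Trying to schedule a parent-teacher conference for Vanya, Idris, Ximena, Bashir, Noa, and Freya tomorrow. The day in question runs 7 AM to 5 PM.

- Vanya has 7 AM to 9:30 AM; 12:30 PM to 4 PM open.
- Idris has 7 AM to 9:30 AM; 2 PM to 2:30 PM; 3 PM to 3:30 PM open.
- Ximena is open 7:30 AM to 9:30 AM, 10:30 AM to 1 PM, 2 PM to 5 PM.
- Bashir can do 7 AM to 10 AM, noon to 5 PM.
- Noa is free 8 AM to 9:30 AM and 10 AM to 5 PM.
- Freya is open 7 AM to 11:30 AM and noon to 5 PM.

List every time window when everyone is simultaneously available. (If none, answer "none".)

08:00-09:30, 14:00-14:30, 15:00-15:30

Vanya ∩ Idris: 07:00-09:30, 14:00-14:30, 15:00-15:30.
Vanya ∩ Idris ∩ Ximena: 07:30-09:30, 14:00-14:30, 15:00-15:30.
Vanya ∩ Idris ∩ Ximena ∩ Bashir: 07:30-09:30, 14:00-14:30, 15:00-15:30.
Vanya ∩ Idris ∩ Ximena ∩ Bashir ∩ Noa: 08:00-09:30, 14:00-14:30, 15:00-15:30.
Vanya ∩ Idris ∩ Ximena ∩ Bashir ∩ Noa ∩ Freya: 08:00-09:30, 14:00-14:30, 15:00-15:30.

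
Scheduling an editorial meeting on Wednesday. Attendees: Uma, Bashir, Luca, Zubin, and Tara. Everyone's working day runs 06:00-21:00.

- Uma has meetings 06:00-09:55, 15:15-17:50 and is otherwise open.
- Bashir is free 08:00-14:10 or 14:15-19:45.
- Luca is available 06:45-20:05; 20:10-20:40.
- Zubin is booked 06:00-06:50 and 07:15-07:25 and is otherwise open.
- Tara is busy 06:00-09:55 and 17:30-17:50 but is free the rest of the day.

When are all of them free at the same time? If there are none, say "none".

09:55-14:10, 14:15-15:15, 17:50-19:45

Uma free: 09:55-15:15, 17:50-21:00 (invert busy blocks within the working day).
Bashir free: 08:00-14:10, 14:15-19:45.
Luca free: 06:45-20:05, 20:10-20:40.
Zubin free: 06:50-07:15, 07:25-21:00 (invert busy blocks within the working day).
Tara free: 09:55-17:30, 17:50-21:00 (invert busy blocks within the working day).
Uma ∩ Bashir: 09:55-14:10, 14:15-15:15, 17:50-19:45.
Uma ∩ Bashir ∩ Luca: 09:55-14:10, 14:15-15:15, 17:50-19:45.
Uma ∩ Bashir ∩ Luca ∩ Zubin: 09:55-14:10, 14:15-15:15, 17:50-19:45.
Uma ∩ Bashir ∩ Luca ∩ Zubin ∩ Tara: 09:55-14:10, 14:15-15:15, 17:50-19:45.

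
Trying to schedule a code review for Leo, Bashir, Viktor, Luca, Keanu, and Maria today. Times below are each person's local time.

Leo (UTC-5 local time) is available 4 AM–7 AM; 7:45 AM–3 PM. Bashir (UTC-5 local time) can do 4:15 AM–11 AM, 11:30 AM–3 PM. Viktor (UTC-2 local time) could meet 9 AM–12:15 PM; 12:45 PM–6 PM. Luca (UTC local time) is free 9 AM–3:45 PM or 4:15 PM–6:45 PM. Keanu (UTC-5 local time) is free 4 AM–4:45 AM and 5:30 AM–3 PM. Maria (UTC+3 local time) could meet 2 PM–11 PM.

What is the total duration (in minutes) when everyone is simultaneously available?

Leo in UTC: 09:00-12:00, 12:45-20:00 (add 5h to convert from UTC-5).
Bashir in UTC: 09:15-16:00, 16:30-20:00 (add 5h to convert from UTC-5).
Viktor in UTC: 11:00-14:15, 14:45-20:00 (add 2h to convert from UTC-2).
Luca in UTC: 09:00-15:45, 16:15-18:45.
Keanu in UTC: 09:00-09:45, 10:30-20:00 (add 5h to convert from UTC-5).
Maria in UTC: 11:00-20:00 (subtract 3h to convert from UTC+3).
Leo ∩ Bashir: 09:15-12:00, 12:45-16:00, 16:30-20:00.
Leo ∩ Bashir ∩ Viktor: 11:00-12:00, 12:45-14:15, 14:45-16:00, 16:30-20:00.
Leo ∩ Bashir ∩ Viktor ∩ Luca: 11:00-12:00, 12:45-14:15, 14:45-15:45, 16:30-18:45.
Leo ∩ Bashir ∩ Viktor ∩ Luca ∩ Keanu: 11:00-12:00, 12:45-14:15, 14:45-15:45, 16:30-18:45.
Leo ∩ Bashir ∩ Viktor ∩ Luca ∩ Keanu ∩ Maria: 11:00-12:00, 12:45-14:15, 14:45-15:45, 16:30-18:45.
Summing the common windows: 60 + 90 + 60 + 135 = 345 minutes.

345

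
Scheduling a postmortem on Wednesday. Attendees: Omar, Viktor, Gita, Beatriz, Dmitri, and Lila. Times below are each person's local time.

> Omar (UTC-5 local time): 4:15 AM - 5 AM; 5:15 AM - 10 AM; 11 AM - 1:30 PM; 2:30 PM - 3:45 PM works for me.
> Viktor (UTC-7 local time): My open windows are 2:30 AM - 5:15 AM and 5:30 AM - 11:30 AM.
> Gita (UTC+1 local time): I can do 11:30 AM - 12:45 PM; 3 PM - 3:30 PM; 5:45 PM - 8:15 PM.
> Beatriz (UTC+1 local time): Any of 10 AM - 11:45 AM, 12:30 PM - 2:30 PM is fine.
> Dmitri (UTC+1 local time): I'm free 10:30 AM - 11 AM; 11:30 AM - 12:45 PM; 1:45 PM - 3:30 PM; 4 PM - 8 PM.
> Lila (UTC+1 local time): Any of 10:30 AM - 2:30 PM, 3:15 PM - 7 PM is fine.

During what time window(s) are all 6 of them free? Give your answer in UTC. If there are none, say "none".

Omar in UTC: 09:15-10:00, 10:15-15:00, 16:00-18:30, 19:30-20:45 (add 5h to convert from UTC-5).
Viktor in UTC: 09:30-12:15, 12:30-18:30 (add 7h to convert from UTC-7).
Gita in UTC: 10:30-11:45, 14:00-14:30, 16:45-19:15 (subtract 1h to convert from UTC+1).
Beatriz in UTC: 09:00-10:45, 11:30-13:30 (subtract 1h to convert from UTC+1).
Dmitri in UTC: 09:30-10:00, 10:30-11:45, 12:45-14:30, 15:00-19:00 (subtract 1h to convert from UTC+1).
Lila in UTC: 09:30-13:30, 14:15-18:00 (subtract 1h to convert from UTC+1).
Omar ∩ Viktor: 09:30-10:00, 10:15-12:15, 12:30-15:00, 16:00-18:30.
Omar ∩ Viktor ∩ Gita: 10:30-11:45, 14:00-14:30, 16:45-18:30.
Omar ∩ Viktor ∩ Gita ∩ Beatriz: 10:30-10:45, 11:30-11:45.
Omar ∩ Viktor ∩ Gita ∩ Beatriz ∩ Dmitri: 10:30-10:45, 11:30-11:45.
Omar ∩ Viktor ∩ Gita ∩ Beatriz ∩ Dmitri ∩ Lila: 10:30-10:45, 11:30-11:45.
Those are the intersection windows.

10:30-10:45, 11:30-11:45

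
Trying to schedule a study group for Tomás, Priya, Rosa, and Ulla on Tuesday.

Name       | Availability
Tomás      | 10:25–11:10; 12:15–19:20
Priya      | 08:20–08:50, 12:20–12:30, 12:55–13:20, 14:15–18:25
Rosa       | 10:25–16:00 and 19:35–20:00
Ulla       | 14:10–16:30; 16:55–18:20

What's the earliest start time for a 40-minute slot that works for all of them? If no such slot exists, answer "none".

Tomás ∩ Priya: 12:20-12:30, 12:55-13:20, 14:15-18:25.
Tomás ∩ Priya ∩ Rosa: 12:20-12:30, 12:55-13:20, 14:15-16:00.
Tomás ∩ Priya ∩ Rosa ∩ Ulla: 14:15-16:00.
The first common window of at least 40 minutes is 14:15-16:00, so the earliest start is 14:15.

14:15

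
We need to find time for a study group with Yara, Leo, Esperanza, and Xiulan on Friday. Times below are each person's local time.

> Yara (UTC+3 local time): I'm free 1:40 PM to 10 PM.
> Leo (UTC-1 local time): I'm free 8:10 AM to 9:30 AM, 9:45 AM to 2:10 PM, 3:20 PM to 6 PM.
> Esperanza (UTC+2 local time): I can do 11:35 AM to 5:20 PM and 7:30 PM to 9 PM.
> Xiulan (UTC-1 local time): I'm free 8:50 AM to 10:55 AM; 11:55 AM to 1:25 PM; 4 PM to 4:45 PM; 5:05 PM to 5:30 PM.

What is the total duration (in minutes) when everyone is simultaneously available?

Yara in UTC: 10:40-19:00 (subtract 3h to convert from UTC+3).
Leo in UTC: 09:10-10:30, 10:45-15:10, 16:20-19:00 (add 1h to convert from UTC-1).
Esperanza in UTC: 09:35-15:20, 17:30-19:00 (subtract 2h to convert from UTC+2).
Xiulan in UTC: 09:50-11:55, 12:55-14:25, 17:00-17:45, 18:05-18:30 (add 1h to convert from UTC-1).
Yara ∩ Leo: 10:45-15:10, 16:20-19:00.
Yara ∩ Leo ∩ Esperanza: 10:45-15:10, 17:30-19:00.
Yara ∩ Leo ∩ Esperanza ∩ Xiulan: 10:45-11:55, 12:55-14:25, 17:30-17:45, 18:05-18:30.
Those are the intersection windows.
Summing the common windows: 70 + 90 + 15 + 25 = 200 minutes.

200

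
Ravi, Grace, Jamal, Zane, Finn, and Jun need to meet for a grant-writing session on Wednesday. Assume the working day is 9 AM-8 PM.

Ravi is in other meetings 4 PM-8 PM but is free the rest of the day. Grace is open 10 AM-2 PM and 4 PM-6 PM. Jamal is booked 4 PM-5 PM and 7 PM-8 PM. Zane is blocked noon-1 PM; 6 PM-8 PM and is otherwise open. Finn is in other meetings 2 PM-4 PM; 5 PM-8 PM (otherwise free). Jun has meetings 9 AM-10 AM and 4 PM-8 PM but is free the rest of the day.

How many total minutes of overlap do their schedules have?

180

Ravi free: 09:00-16:00 (invert busy blocks within the working day).
Grace free: 10:00-14:00, 16:00-18:00.
Jamal free: 09:00-16:00, 17:00-19:00 (invert busy blocks within the working day).
Zane free: 09:00-12:00, 13:00-18:00 (invert busy blocks within the working day).
Finn free: 09:00-14:00, 16:00-17:00 (invert busy blocks within the working day).
Jun free: 10:00-16:00 (invert busy blocks within the working day).
Ravi ∩ Grace: 10:00-14:00.
Ravi ∩ Grace ∩ Jamal: 10:00-14:00.
Ravi ∩ Grace ∩ Jamal ∩ Zane: 10:00-12:00, 13:00-14:00.
Ravi ∩ Grace ∩ Jamal ∩ Zane ∩ Finn: 10:00-12:00, 13:00-14:00.
Ravi ∩ Grace ∩ Jamal ∩ Zane ∩ Finn ∩ Jun: 10:00-12:00, 13:00-14:00.
Those are the intersection windows.
Summing the common windows: 120 + 60 = 180 minutes.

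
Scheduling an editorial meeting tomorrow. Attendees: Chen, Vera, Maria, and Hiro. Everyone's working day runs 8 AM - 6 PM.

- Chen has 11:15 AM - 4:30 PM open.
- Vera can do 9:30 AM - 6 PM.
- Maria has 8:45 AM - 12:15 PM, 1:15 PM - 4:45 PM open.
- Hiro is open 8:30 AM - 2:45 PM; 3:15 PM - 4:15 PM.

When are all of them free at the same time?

11:15-12:15, 13:15-14:45, 15:15-16:15

Chen ∩ Vera: 11:15-16:30.
Chen ∩ Vera ∩ Maria: 11:15-12:15, 13:15-16:30.
Chen ∩ Vera ∩ Maria ∩ Hiro: 11:15-12:15, 13:15-14:45, 15:15-16:15.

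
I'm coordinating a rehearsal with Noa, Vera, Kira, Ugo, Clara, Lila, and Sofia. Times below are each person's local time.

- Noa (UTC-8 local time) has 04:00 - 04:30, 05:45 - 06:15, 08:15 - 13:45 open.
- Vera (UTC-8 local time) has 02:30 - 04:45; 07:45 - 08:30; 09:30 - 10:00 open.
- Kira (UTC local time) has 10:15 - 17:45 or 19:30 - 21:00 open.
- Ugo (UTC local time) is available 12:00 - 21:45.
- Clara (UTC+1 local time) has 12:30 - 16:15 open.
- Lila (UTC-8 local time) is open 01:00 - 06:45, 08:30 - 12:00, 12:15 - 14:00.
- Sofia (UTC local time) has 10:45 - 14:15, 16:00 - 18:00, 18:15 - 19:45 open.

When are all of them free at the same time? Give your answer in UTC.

12:00-12:30

Noa in UTC: 12:00-12:30, 13:45-14:15, 16:15-21:45 (add 8h to convert from UTC-8).
Vera in UTC: 10:30-12:45, 15:45-16:30, 17:30-18:00 (add 8h to convert from UTC-8).
Kira in UTC: 10:15-17:45, 19:30-21:00.
Ugo in UTC: 12:00-21:45.
Clara in UTC: 11:30-15:15 (subtract 1h to convert from UTC+1).
Lila in UTC: 09:00-14:45, 16:30-20:00, 20:15-22:00 (add 8h to convert from UTC-8).
Sofia in UTC: 10:45-14:15, 16:00-18:00, 18:15-19:45.
Noa ∩ Vera: 12:00-12:30, 16:15-16:30, 17:30-18:00.
Noa ∩ Vera ∩ Kira: 12:00-12:30, 16:15-16:30, 17:30-17:45.
Noa ∩ Vera ∩ Kira ∩ Ugo: 12:00-12:30, 16:15-16:30, 17:30-17:45.
Noa ∩ Vera ∩ Kira ∩ Ugo ∩ Clara: 12:00-12:30.
Noa ∩ Vera ∩ Kira ∩ Ugo ∩ Clara ∩ Lila: 12:00-12:30.
Noa ∩ Vera ∩ Kira ∩ Ugo ∩ Clara ∩ Lila ∩ Sofia: 12:00-12:30.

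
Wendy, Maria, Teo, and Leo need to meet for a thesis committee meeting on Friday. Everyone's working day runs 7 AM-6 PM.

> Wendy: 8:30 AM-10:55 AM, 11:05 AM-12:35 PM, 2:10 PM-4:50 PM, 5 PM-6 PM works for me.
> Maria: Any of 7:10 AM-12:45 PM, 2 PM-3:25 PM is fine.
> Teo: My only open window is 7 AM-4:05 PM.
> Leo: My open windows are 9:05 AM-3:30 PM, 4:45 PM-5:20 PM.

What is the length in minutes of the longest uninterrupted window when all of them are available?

Wendy ∩ Maria: 08:30-10:55, 11:05-12:35, 14:10-15:25.
Wendy ∩ Maria ∩ Teo: 08:30-10:55, 11:05-12:35, 14:10-15:25.
Wendy ∩ Maria ∩ Teo ∩ Leo: 09:05-10:55, 11:05-12:35, 14:10-15:25.
The longest is 09:05-10:55 at 110 minutes.

110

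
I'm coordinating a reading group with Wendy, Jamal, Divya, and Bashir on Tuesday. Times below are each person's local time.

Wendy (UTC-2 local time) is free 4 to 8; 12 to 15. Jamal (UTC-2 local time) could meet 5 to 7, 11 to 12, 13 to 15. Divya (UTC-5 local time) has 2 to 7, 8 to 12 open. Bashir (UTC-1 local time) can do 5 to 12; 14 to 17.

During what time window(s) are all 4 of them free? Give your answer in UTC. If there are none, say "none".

07:00-09:00, 15:00-17:00

Wendy in UTC: 06:00-10:00, 14:00-17:00 (add 2h to convert from UTC-2).
Jamal in UTC: 07:00-09:00, 13:00-14:00, 15:00-17:00 (add 2h to convert from UTC-2).
Divya in UTC: 07:00-12:00, 13:00-17:00 (add 5h to convert from UTC-5).
Bashir in UTC: 06:00-13:00, 15:00-18:00 (add 1h to convert from UTC-1).
Wendy ∩ Jamal: 07:00-09:00, 15:00-17:00.
Wendy ∩ Jamal ∩ Divya: 07:00-09:00, 15:00-17:00.
Wendy ∩ Jamal ∩ Divya ∩ Bashir: 07:00-09:00, 15:00-17:00.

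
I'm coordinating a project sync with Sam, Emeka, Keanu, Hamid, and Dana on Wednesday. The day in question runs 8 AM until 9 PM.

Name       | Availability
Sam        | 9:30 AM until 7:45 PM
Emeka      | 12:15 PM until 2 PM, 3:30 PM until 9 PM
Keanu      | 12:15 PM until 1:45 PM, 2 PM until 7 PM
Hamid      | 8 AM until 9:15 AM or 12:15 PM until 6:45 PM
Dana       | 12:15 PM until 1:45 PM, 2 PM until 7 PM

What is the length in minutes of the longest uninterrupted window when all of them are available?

195

Sam ∩ Emeka: 12:15-14:00, 15:30-19:45.
Sam ∩ Emeka ∩ Keanu: 12:15-13:45, 15:30-19:00.
Sam ∩ Emeka ∩ Keanu ∩ Hamid: 12:15-13:45, 15:30-18:45.
Sam ∩ Emeka ∩ Keanu ∩ Hamid ∩ Dana: 12:15-13:45, 15:30-18:45.
Those are the intersection windows.
The longest is 15:30-18:45 at 195 minutes.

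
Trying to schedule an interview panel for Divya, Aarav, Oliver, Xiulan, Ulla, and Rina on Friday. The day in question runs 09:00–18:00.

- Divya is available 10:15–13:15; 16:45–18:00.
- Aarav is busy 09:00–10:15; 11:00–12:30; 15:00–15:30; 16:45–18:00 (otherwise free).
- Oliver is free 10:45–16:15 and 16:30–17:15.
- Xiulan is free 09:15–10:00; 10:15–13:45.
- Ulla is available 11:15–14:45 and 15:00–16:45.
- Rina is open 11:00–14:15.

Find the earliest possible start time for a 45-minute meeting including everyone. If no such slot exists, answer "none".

12:30

Divya free: 10:15-13:15, 16:45-18:00.
Aarav free: 10:15-11:00, 12:30-15:00, 15:30-16:45 (invert busy blocks within the working day).
Oliver free: 10:45-16:15, 16:30-17:15.
Xiulan free: 09:15-10:00, 10:15-13:45.
Ulla free: 11:15-14:45, 15:00-16:45.
Rina free: 11:00-14:15.
Divya ∩ Aarav: 10:15-11:00, 12:30-13:15.
Divya ∩ Aarav ∩ Oliver: 10:45-11:00, 12:30-13:15.
Divya ∩ Aarav ∩ Oliver ∩ Xiulan: 10:45-11:00, 12:30-13:15.
Divya ∩ Aarav ∩ Oliver ∩ Xiulan ∩ Ulla: 12:30-13:15.
Divya ∩ Aarav ∩ Oliver ∩ Xiulan ∩ Ulla ∩ Rina: 12:30-13:15.
Those are the intersection windows.
The first common window of at least 45 minutes is 12:30-13:15, so the earliest start is 12:30.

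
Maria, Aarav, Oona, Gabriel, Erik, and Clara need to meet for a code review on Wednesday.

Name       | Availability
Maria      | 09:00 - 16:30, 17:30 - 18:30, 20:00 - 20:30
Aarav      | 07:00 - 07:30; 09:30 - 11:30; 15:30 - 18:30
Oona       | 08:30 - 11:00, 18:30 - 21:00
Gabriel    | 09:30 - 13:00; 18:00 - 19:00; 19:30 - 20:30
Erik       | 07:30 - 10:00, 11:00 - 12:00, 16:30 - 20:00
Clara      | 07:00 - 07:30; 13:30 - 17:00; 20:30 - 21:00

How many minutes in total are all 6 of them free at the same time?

Maria ∩ Aarav: 09:30-11:30, 15:30-16:30, 17:30-18:30.
Maria ∩ Aarav ∩ Oona: 09:30-11:00.
Maria ∩ Aarav ∩ Oona ∩ Gabriel: 09:30-11:00.
Maria ∩ Aarav ∩ Oona ∩ Gabriel ∩ Erik: 09:30-10:00.
Maria ∩ Aarav ∩ Oona ∩ Gabriel ∩ Erik ∩ Clara: ∅.
There is no time when everyone is free.
There is no common window, so the total is 0 minutes.

0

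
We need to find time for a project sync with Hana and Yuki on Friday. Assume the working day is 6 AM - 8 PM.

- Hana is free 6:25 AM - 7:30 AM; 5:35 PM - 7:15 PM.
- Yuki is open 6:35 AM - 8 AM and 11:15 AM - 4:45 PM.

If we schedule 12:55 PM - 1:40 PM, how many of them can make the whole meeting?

Yuki can make the full 12:55-13:40 slot — that's 1.

1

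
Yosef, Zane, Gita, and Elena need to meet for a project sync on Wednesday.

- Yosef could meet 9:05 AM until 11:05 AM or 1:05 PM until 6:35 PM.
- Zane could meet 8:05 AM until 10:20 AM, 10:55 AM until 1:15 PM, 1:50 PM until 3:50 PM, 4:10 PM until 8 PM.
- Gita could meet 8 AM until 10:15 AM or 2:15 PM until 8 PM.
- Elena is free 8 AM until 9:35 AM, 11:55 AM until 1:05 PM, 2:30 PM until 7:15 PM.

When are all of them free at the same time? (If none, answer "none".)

Yosef ∩ Zane: 09:05-10:20, 10:55-11:05, 13:05-13:15, 13:50-15:50, 16:10-18:35.
Yosef ∩ Zane ∩ Gita: 09:05-10:15, 14:15-15:50, 16:10-18:35.
Yosef ∩ Zane ∩ Gita ∩ Elena: 09:05-09:35, 14:30-15:50, 16:10-18:35.

09:05-09:35, 14:30-15:50, 16:10-18:35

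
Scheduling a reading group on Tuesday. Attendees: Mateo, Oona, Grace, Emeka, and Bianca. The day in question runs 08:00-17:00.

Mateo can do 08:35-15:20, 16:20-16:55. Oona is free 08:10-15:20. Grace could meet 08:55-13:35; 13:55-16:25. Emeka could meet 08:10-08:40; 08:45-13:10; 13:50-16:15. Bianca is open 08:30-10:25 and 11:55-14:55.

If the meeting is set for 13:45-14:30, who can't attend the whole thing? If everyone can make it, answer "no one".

Mateo: free for 13:45-14:30. Oona: free for 13:45-14:30. Grace: not fully free for 13:45-14:30. Emeka: not fully free for 13:45-14:30. Bianca: free for 13:45-14:30.

Emeka, Grace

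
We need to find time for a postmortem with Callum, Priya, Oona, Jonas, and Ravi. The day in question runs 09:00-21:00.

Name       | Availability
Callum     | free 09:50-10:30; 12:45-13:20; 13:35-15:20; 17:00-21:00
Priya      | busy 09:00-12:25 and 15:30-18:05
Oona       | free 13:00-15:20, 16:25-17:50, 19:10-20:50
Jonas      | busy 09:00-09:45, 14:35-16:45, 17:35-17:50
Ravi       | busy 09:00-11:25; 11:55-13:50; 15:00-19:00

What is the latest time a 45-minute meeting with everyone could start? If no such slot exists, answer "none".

20:05

Callum free: 09:50-10:30, 12:45-13:20, 13:35-15:20, 17:00-21:00.
Priya free: 12:25-15:30, 18:05-21:00 (invert busy blocks within the working day).
Oona free: 13:00-15:20, 16:25-17:50, 19:10-20:50.
Jonas free: 09:45-14:35, 16:45-17:35, 17:50-21:00 (invert busy blocks within the working day).
Ravi free: 11:25-11:55, 13:50-15:00, 19:00-21:00 (invert busy blocks within the working day).
Callum ∩ Priya: 12:45-13:20, 13:35-15:20, 18:05-21:00.
Callum ∩ Priya ∩ Oona: 13:00-13:20, 13:35-15:20, 19:10-20:50.
Callum ∩ Priya ∩ Oona ∩ Jonas: 13:00-13:20, 13:35-14:35, 19:10-20:50.
Callum ∩ Priya ∩ Oona ∩ Jonas ∩ Ravi: 13:50-14:35, 19:10-20:50.
So the common availability across everyone is 13:50-14:35, 19:10-20:50.
The last common window of at least 45 minutes is 19:10-20:50; a 45-minute meeting can start as late as 20:05 and still end by 20:50.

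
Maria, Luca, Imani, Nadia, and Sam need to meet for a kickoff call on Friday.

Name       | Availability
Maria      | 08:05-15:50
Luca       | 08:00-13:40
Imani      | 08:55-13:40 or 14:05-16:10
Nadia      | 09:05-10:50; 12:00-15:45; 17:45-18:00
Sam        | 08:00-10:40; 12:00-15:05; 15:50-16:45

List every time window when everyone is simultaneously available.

09:05-10:40, 12:00-13:40

Maria ∩ Luca: 08:05-13:40.
Maria ∩ Luca ∩ Imani: 08:55-13:40.
Maria ∩ Luca ∩ Imani ∩ Nadia: 09:05-10:50, 12:00-13:40.
Maria ∩ Luca ∩ Imani ∩ Nadia ∩ Sam: 09:05-10:40, 12:00-13:40.
So the common availability across everyone is 09:05-10:40, 12:00-13:40.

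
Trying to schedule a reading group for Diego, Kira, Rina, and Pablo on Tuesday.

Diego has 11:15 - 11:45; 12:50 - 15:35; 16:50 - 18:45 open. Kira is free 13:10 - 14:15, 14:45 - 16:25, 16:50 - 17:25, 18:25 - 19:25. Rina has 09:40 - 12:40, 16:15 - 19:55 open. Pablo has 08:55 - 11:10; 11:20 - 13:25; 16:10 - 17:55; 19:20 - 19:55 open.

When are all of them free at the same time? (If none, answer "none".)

Diego ∩ Kira: 13:10-14:15, 14:45-15:35, 16:50-17:25, 18:25-18:45.
Diego ∩ Kira ∩ Rina: 16:50-17:25, 18:25-18:45.
Diego ∩ Kira ∩ Rina ∩ Pablo: 16:50-17:25.

16:50-17:25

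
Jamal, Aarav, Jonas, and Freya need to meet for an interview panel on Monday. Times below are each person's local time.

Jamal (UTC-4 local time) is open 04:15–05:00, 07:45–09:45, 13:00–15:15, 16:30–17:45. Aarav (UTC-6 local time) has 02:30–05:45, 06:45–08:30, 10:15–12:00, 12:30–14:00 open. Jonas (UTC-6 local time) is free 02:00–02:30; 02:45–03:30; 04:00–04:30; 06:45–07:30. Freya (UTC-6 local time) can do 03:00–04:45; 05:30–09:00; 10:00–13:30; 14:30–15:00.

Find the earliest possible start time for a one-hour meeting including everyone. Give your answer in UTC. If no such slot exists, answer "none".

none

Jamal in UTC: 08:15-09:00, 11:45-13:45, 17:00-19:15, 20:30-21:45 (add 4h to convert from UTC-4).
Aarav in UTC: 08:30-11:45, 12:45-14:30, 16:15-18:00, 18:30-20:00 (add 6h to convert from UTC-6).
Jonas in UTC: 08:00-08:30, 08:45-09:30, 10:00-10:30, 12:45-13:30 (add 6h to convert from UTC-6).
Freya in UTC: 09:00-10:45, 11:30-15:00, 16:00-19:30, 20:30-21:00 (add 6h to convert from UTC-6).
Jamal ∩ Aarav: 08:30-09:00, 12:45-13:45, 17:00-18:00, 18:30-19:15.
Jamal ∩ Aarav ∩ Jonas: 08:45-09:00, 12:45-13:30.
Jamal ∩ Aarav ∩ Jonas ∩ Freya: 12:45-13:30.
No common window is at least 60 minutes long.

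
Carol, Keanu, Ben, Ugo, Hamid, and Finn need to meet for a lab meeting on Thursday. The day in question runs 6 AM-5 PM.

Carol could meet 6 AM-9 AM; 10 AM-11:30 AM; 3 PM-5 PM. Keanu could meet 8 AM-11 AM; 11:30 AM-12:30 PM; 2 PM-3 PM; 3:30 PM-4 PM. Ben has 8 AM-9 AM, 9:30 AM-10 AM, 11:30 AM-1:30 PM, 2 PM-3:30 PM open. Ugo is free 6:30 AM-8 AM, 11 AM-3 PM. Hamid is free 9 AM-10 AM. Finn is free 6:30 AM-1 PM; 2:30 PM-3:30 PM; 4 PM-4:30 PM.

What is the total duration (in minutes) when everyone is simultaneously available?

0

Carol ∩ Keanu: 08:00-09:00, 10:00-11:00, 15:30-16:00.
Carol ∩ Keanu ∩ Ben: 08:00-09:00.
Carol ∩ Keanu ∩ Ben ∩ Ugo: ∅.
Carol ∩ Keanu ∩ Ben ∩ Ugo ∩ Hamid: ∅.
Carol ∩ Keanu ∩ Ben ∩ Ugo ∩ Hamid ∩ Finn: ∅.
There is no time when everyone is free.
There is no common window, so the total is 0 minutes.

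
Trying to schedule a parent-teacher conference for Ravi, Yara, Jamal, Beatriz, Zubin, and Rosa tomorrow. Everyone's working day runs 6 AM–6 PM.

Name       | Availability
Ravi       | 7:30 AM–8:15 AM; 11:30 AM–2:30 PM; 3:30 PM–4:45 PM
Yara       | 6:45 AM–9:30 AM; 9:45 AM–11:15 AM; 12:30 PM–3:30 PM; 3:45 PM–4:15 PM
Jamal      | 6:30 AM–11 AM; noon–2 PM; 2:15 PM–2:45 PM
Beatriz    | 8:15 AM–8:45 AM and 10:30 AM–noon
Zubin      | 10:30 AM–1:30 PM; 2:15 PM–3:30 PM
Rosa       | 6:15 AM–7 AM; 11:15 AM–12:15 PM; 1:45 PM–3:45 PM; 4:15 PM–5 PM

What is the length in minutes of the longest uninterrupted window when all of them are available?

Ravi ∩ Yara: 07:30-08:15, 12:30-14:30, 15:45-16:15.
Ravi ∩ Yara ∩ Jamal: 07:30-08:15, 12:30-14:00, 14:15-14:30.
Ravi ∩ Yara ∩ Jamal ∩ Beatriz: ∅.
Ravi ∩ Yara ∩ Jamal ∩ Beatriz ∩ Zubin: ∅.
Ravi ∩ Yara ∩ Jamal ∩ Beatriz ∩ Zubin ∩ Rosa: ∅.
There is no time when everyone is free.
No common window exists, so the longest block is 0 minutes.

0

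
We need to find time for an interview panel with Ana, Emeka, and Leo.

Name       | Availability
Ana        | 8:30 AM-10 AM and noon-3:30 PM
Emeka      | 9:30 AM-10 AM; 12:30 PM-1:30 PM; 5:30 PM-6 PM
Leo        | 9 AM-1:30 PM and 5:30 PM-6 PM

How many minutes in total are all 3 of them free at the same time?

90

Ana ∩ Emeka: 09:30-10:00, 12:30-13:30.
Ana ∩ Emeka ∩ Leo: 09:30-10:00, 12:30-13:30.
Summing the common windows: 30 + 60 = 90 minutes.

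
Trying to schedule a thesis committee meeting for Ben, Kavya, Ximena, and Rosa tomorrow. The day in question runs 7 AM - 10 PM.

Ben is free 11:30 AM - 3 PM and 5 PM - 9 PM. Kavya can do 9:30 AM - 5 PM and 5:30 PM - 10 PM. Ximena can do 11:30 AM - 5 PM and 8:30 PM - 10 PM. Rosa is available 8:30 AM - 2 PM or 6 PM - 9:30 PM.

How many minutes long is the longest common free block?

150

Ben ∩ Kavya: 11:30-15:00, 17:30-21:00.
Ben ∩ Kavya ∩ Ximena: 11:30-15:00, 20:30-21:00.
Ben ∩ Kavya ∩ Ximena ∩ Rosa: 11:30-14:00, 20:30-21:00.
The longest is 11:30-14:00 at 150 minutes.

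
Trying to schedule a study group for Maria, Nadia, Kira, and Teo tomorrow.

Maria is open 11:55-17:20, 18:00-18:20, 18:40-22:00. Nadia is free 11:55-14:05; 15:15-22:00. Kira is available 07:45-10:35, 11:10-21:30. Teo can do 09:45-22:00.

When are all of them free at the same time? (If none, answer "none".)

11:55-14:05, 15:15-17:20, 18:00-18:20, 18:40-21:30

Maria ∩ Nadia: 11:55-14:05, 15:15-17:20, 18:00-18:20, 18:40-22:00.
Maria ∩ Nadia ∩ Kira: 11:55-14:05, 15:15-17:20, 18:00-18:20, 18:40-21:30.
Maria ∩ Nadia ∩ Kira ∩ Teo: 11:55-14:05, 15:15-17:20, 18:00-18:20, 18:40-21:30.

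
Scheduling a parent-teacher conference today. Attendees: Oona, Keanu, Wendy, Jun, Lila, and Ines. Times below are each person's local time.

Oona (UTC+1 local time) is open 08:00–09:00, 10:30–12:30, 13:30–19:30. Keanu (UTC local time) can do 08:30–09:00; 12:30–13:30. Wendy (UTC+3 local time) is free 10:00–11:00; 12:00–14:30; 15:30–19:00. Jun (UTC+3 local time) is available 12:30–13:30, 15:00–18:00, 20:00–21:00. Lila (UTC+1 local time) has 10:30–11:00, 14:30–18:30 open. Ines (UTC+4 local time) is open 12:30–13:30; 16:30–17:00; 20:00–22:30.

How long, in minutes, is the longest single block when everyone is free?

Oona in UTC: 07:00-08:00, 09:30-11:30, 12:30-18:30 (subtract 1h to convert from UTC+1).
Keanu in UTC: 08:30-09:00, 12:30-13:30.
Wendy in UTC: 07:00-08:00, 09:00-11:30, 12:30-16:00 (subtract 3h to convert from UTC+3).
Jun in UTC: 09:30-10:30, 12:00-15:00, 17:00-18:00 (subtract 3h to convert from UTC+3).
Lila in UTC: 09:30-10:00, 13:30-17:30 (subtract 1h to convert from UTC+1).
Ines in UTC: 08:30-09:30, 12:30-13:00, 16:00-18:30 (subtract 4h to convert from UTC+4).
Oona ∩ Keanu: 12:30-13:30.
Oona ∩ Keanu ∩ Wendy: 12:30-13:30.
Oona ∩ Keanu ∩ Wendy ∩ Jun: 12:30-13:30.
Oona ∩ Keanu ∩ Wendy ∩ Jun ∩ Lila: ∅.
Oona ∩ Keanu ∩ Wendy ∩ Jun ∩ Lila ∩ Ines: ∅.
There is no time when everyone is free.
No common window exists, so the longest block is 0 minutes.

0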